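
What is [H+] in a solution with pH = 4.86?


[H+] = 10^(-pH)
[H+] = 10^(-4.86)
[H+] = 1.380e-05 M

1.380e-05 M


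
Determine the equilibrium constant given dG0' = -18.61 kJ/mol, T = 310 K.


Keq = exp(-dG0 * 1000 / (R * T))
Keq = exp(-(-18.61) * 1000 / (8.314 * 310))
Keq = 1367.3404

1367.3404


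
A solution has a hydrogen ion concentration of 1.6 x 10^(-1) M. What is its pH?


pH = -log10([H+])
pH = -log10(1.6 x 10^(-1))
pH = 0.7959

0.7959


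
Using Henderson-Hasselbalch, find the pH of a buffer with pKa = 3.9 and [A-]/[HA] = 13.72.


pH = pKa + log10([A-]/[HA])
pH = 3.9 + log10(13.72)
pH = 5.0374

5.0374


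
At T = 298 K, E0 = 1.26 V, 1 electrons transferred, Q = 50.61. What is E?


E = E0 - (RT/nF) * ln(Q)
E = 1.26 - (8.314 * 298 / (1 * 96485)) * ln(50.61)
E = 1.1592 V

1.1592 V


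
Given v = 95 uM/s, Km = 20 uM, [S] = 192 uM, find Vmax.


Vmax = v * (Km + [S]) / [S]
Vmax = 95 * (20 + 192) / 192
Vmax = 104.8958 uM/s

104.8958 uM/s


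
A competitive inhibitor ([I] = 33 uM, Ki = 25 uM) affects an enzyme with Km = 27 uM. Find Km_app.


Km_app = Km * (1 + [I]/Ki)
Km_app = 27 * (1 + 33/25)
Km_app = 62.64 uM

62.64 uM


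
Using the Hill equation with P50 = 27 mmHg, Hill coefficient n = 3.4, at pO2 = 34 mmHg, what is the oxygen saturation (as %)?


Y = pO2^n / (P50^n + pO2^n)
Y = 34^3.4 / (27^3.4 + 34^3.4)
Y = 68.65%

68.65%


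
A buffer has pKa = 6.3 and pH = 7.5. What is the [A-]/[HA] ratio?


[A-]/[HA] = 10^(pH - pKa)
= 10^(7.5 - 6.3)
= 15.8489

15.8489


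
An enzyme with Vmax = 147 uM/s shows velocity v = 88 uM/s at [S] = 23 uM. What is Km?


Km = [S] * (Vmax - v) / v
Km = 23 * (147 - 88) / 88
Km = 15.4205 uM

15.4205 uM


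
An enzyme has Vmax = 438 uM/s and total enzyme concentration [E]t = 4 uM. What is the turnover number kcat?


kcat = Vmax / [E]t
kcat = 438 / 4
kcat = 109.5 s^-1

109.5 s^-1


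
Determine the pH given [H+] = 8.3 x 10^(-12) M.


pH = -log10([H+])
pH = -log10(8.3 x 10^(-12))
pH = 11.0809

11.0809


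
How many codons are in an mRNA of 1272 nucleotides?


codons = nucleotides / 3
codons = 1272 / 3 = 424

424


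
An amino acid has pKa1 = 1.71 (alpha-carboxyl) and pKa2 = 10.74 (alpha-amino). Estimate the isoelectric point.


pI = (pKa1 + pKa2) / 2
pI = (1.71 + 10.74) / 2
pI = 6.225

6.225


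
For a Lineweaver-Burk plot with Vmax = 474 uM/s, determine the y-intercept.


y-intercept = 1/Vmax
= 1/474
= 0.0021 s/uM

0.0021 s/uM


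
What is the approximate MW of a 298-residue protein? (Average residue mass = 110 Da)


MW = n_residues * 110 Da
MW = 298 * 110
MW = 32780 Da

32780 Da


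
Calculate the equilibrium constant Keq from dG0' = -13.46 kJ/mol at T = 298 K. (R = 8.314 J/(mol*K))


Keq = exp(-dG0 * 1000 / (R * T))
Keq = exp(-(-13.46) * 1000 / (8.314 * 298))
Keq = 228.7748

228.7748


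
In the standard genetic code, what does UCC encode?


Standard genetic code lookup.
Codon UCC -> Ser

Ser


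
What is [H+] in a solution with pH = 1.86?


[H+] = 10^(-pH)
[H+] = 10^(-1.86)
[H+] = 0.0138 M

0.0138 M


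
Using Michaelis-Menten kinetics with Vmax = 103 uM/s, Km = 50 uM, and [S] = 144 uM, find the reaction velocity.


v = Vmax * [S] / (Km + [S])
v = 103 * 144 / (50 + 144)
v = 76.4536 uM/s

76.4536 uM/s


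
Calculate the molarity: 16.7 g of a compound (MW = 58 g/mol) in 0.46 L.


C = (mass / MW) / volume
C = (16.7 / 58) / 0.46
C = 0.6259 M

0.6259 M


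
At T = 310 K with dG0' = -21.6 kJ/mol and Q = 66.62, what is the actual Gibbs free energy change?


dG = dG0' + RT * ln(Q) / 1000
dG = -21.6 + 8.314 * 310 * ln(66.62) / 1000
dG = -10.7777 kJ/mol

-10.7777 kJ/mol


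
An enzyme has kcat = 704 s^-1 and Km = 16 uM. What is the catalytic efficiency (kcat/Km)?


Catalytic efficiency = kcat / Km
= 704 / 16
= 44.0 uM^-1*s^-1

44.0 uM^-1*s^-1


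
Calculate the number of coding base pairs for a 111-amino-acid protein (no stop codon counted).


Each amino acid = 1 codon = 3 bp
bp = 111 * 3 = 333 bp

333 bp


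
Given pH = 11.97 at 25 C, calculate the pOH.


pOH = 14 - pH
pOH = 14 - 11.97
pOH = 2.03

2.03


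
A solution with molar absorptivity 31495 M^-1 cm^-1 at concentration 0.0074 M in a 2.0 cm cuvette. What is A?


A = epsilon * c * l
A = 31495 * 0.0074 * 2.0
A = 466.126

466.126


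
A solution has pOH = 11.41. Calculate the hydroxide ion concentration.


[OH-] = 10^(-pOH)
[OH-] = 10^(-11.41)
[OH-] = 3.890e-12 M

3.890e-12 M


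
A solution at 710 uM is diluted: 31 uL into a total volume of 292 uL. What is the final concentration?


C2 = C1 * V1 / V2
C2 = 710 * 31 / 292
C2 = 75.3767 uM

75.3767 uM


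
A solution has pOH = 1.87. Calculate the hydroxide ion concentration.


[OH-] = 10^(-pOH)
[OH-] = 10^(-1.87)
[OH-] = 0.0135 M

0.0135 M


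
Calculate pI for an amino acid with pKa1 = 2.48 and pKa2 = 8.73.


pI = (pKa1 + pKa2) / 2
pI = (2.48 + 8.73) / 2
pI = 5.605

5.605


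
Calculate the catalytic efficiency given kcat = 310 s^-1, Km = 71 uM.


Catalytic efficiency = kcat / Km
= 310 / 71
= 4.3662 uM^-1*s^-1

4.3662 uM^-1*s^-1


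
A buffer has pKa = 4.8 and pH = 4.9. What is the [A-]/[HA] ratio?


[A-]/[HA] = 10^(pH - pKa)
= 10^(4.9 - 4.8)
= 1.2589

1.2589


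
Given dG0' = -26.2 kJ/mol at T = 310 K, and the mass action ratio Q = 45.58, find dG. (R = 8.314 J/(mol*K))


dG = dG0' + RT * ln(Q) / 1000
dG = -26.2 + 8.314 * 310 * ln(45.58) / 1000
dG = -16.3559 kJ/mol

-16.3559 kJ/mol


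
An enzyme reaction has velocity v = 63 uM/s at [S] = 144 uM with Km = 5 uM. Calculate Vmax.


Vmax = v * (Km + [S]) / [S]
Vmax = 63 * (5 + 144) / 144
Vmax = 65.1875 uM/s

65.1875 uM/s


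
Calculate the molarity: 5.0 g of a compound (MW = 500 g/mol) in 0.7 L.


C = (mass / MW) / volume
C = (5.0 / 500) / 0.7
C = 0.0143 M

0.0143 M


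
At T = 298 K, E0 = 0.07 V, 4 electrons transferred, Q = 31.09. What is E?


E = E0 - (RT/nF) * ln(Q)
E = 0.07 - (8.314 * 298 / (4 * 96485)) * ln(31.09)
E = 0.0479 V

0.0479 V


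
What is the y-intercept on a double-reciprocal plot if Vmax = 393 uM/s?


y-intercept = 1/Vmax
= 1/393
= 0.0025 s/uM

0.0025 s/uM


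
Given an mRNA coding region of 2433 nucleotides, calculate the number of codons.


codons = nucleotides / 3
codons = 2433 / 3 = 811

811


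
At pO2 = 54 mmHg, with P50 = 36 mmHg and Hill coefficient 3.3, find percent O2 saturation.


Y = pO2^n / (P50^n + pO2^n)
Y = 54^3.3 / (36^3.3 + 54^3.3)
Y = 79.22%

79.22%


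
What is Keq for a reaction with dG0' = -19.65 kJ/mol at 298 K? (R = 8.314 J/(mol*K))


Keq = exp(-dG0 * 1000 / (R * T))
Keq = exp(-(-19.65) * 1000 / (8.314 * 298))
Keq = 2782.6304

2782.6304


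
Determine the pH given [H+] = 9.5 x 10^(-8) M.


pH = -log10([H+])
pH = -log10(9.5 x 10^(-8))
pH = 7.0223

7.0223


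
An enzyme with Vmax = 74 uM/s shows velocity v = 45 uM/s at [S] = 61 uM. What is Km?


Km = [S] * (Vmax - v) / v
Km = 61 * (74 - 45) / 45
Km = 39.3111 uM

39.3111 uM


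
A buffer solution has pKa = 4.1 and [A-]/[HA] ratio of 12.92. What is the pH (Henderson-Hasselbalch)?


pH = pKa + log10([A-]/[HA])
pH = 4.1 + log10(12.92)
pH = 5.2113

5.2113


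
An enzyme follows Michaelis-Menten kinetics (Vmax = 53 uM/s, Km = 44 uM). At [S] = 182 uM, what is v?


v = Vmax * [S] / (Km + [S])
v = 53 * 182 / (44 + 182)
v = 42.6814 uM/s

42.6814 uM/s


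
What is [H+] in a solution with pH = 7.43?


[H+] = 10^(-pH)
[H+] = 10^(-7.43)
[H+] = 3.715e-08 M

3.715e-08 M


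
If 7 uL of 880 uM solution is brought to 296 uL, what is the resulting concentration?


C2 = C1 * V1 / V2
C2 = 880 * 7 / 296
C2 = 20.8108 uM

20.8108 uM


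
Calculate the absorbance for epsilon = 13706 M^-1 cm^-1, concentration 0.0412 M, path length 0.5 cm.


A = epsilon * c * l
A = 13706 * 0.0412 * 0.5
A = 282.3436

282.3436


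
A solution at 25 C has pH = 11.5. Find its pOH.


pOH = 14 - pH
pOH = 14 - 11.5
pOH = 2.5

2.5


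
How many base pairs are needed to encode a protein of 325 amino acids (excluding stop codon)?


Each amino acid = 1 codon = 3 bp
bp = 325 * 3 = 975 bp

975 bp


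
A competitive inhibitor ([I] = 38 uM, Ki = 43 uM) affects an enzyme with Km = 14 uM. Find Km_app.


Km_app = Km * (1 + [I]/Ki)
Km_app = 14 * (1 + 38/43)
Km_app = 26.3721 uM

26.3721 uM


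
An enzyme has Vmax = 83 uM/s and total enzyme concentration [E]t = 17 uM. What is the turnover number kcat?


kcat = Vmax / [E]t
kcat = 83 / 17
kcat = 4.8824 s^-1

4.8824 s^-1


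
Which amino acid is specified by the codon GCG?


Standard genetic code lookup.
Codon GCG -> Ala

Ala


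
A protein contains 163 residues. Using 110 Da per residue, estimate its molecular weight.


MW = n_residues * 110 Da
MW = 163 * 110
MW = 17930 Da

17930 Da


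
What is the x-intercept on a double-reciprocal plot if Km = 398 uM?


x-intercept = -1/Km
= -1/398
= -0.0025 1/uM

-0.0025 1/uM


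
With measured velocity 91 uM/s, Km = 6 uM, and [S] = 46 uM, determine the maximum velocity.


Vmax = v * (Km + [S]) / [S]
Vmax = 91 * (6 + 46) / 46
Vmax = 102.8696 uM/s

102.8696 uM/s


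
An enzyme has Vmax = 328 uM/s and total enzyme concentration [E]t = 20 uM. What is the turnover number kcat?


kcat = Vmax / [E]t
kcat = 328 / 20
kcat = 16.4 s^-1

16.4 s^-1


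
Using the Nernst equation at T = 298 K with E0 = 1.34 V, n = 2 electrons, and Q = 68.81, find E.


E = E0 - (RT/nF) * ln(Q)
E = 1.34 - (8.314 * 298 / (2 * 96485)) * ln(68.81)
E = 1.2857 V

1.2857 V


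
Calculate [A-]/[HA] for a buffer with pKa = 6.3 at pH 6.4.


[A-]/[HA] = 10^(pH - pKa)
= 10^(6.4 - 6.3)
= 1.2589

1.2589


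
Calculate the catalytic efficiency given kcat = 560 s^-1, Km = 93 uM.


Catalytic efficiency = kcat / Km
= 560 / 93
= 6.0215 uM^-1*s^-1

6.0215 uM^-1*s^-1


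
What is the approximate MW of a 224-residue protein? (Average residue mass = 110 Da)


MW = n_residues * 110 Da
MW = 224 * 110
MW = 24640 Da

24640 Da


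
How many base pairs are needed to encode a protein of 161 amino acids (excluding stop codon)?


Each amino acid = 1 codon = 3 bp
bp = 161 * 3 = 483 bp

483 bp


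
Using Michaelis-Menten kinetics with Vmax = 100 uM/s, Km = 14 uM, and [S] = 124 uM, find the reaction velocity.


v = Vmax * [S] / (Km + [S])
v = 100 * 124 / (14 + 124)
v = 89.8551 uM/s

89.8551 uM/s


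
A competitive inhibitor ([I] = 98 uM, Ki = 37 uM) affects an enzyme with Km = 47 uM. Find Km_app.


Km_app = Km * (1 + [I]/Ki)
Km_app = 47 * (1 + 98/37)
Km_app = 171.4865 uM

171.4865 uM


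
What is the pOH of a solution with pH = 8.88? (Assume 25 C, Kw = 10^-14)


pOH = 14 - pH
pOH = 14 - 8.88
pOH = 5.12

5.12


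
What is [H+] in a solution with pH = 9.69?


[H+] = 10^(-pH)
[H+] = 10^(-9.69)
[H+] = 2.042e-10 M

2.042e-10 M


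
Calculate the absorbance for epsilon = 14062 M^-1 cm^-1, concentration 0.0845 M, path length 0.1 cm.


A = epsilon * c * l
A = 14062 * 0.0845 * 0.1
A = 118.8239

118.8239


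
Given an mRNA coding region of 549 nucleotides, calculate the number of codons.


codons = nucleotides / 3
codons = 549 / 3 = 183

183


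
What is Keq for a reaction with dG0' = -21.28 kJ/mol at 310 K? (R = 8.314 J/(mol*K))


Keq = exp(-dG0 * 1000 / (R * T))
Keq = exp(-(-21.28) * 1000 / (8.314 * 310))
Keq = 3852.8739

3852.8739


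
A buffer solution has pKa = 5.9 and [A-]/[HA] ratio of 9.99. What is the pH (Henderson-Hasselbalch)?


pH = pKa + log10([A-]/[HA])
pH = 5.9 + log10(9.99)
pH = 6.8996

6.8996


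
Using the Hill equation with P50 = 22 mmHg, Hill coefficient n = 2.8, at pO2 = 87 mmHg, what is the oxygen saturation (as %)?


Y = pO2^n / (P50^n + pO2^n)
Y = 87^2.8 / (22^2.8 + 87^2.8)
Y = 97.92%

97.92%


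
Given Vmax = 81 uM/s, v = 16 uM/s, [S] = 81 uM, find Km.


Km = [S] * (Vmax - v) / v
Km = 81 * (81 - 16) / 16
Km = 329.0625 uM

329.0625 uM


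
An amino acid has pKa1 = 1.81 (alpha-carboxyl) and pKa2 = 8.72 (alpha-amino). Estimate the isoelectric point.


pI = (pKa1 + pKa2) / 2
pI = (1.81 + 8.72) / 2
pI = 5.265

5.265


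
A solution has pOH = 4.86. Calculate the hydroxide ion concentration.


[OH-] = 10^(-pOH)
[OH-] = 10^(-4.86)
[OH-] = 1.380e-05 M

1.380e-05 M


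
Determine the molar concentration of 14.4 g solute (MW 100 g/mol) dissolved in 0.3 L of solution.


C = (mass / MW) / volume
C = (14.4 / 100) / 0.3
C = 0.48 M

0.48 M


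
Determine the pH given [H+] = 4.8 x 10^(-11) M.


pH = -log10([H+])
pH = -log10(4.8 x 10^(-11))
pH = 10.3188

10.3188


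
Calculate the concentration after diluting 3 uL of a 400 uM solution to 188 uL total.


C2 = C1 * V1 / V2
C2 = 400 * 3 / 188
C2 = 6.383 uM

6.383 uM


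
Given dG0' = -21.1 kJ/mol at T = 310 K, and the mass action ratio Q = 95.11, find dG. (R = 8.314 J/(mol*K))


dG = dG0' + RT * ln(Q) / 1000
dG = -21.1 + 8.314 * 310 * ln(95.11) / 1000
dG = -9.3601 kJ/mol

-9.3601 kJ/mol


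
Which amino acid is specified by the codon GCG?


Standard genetic code lookup.
Codon GCG -> Ala

Ala


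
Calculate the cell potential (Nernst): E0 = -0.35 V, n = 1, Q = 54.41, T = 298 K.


E = E0 - (RT/nF) * ln(Q)
E = -0.35 - (8.314 * 298 / (1 * 96485)) * ln(54.41)
E = -0.4526 V

-0.4526 V


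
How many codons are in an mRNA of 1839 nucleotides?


codons = nucleotides / 3
codons = 1839 / 3 = 613

613


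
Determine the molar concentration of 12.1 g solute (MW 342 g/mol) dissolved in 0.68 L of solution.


C = (mass / MW) / volume
C = (12.1 / 342) / 0.68
C = 0.052 M

0.052 M


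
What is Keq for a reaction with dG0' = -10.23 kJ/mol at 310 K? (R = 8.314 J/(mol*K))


Keq = exp(-dG0 * 1000 / (R * T))
Keq = exp(-(-10.23) * 1000 / (8.314 * 310))
Keq = 52.9426

52.9426


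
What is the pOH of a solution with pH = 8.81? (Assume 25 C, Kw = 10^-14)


pOH = 14 - pH
pOH = 14 - 8.81
pOH = 5.19

5.19


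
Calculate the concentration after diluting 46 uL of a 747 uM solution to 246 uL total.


C2 = C1 * V1 / V2
C2 = 747 * 46 / 246
C2 = 139.6829 uM

139.6829 uM


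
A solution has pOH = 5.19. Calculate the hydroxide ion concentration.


[OH-] = 10^(-pOH)
[OH-] = 10^(-5.19)
[OH-] = 6.457e-06 M

6.457e-06 M


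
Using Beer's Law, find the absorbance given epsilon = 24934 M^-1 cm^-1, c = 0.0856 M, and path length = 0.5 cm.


A = epsilon * c * l
A = 24934 * 0.0856 * 0.5
A = 1067.1752

1067.1752


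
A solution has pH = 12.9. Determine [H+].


[H+] = 10^(-pH)
[H+] = 10^(-12.9)
[H+] = 1.259e-13 M

1.259e-13 M


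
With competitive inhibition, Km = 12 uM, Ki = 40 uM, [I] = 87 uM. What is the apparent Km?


Km_app = Km * (1 + [I]/Ki)
Km_app = 12 * (1 + 87/40)
Km_app = 38.1 uM

38.1 uM


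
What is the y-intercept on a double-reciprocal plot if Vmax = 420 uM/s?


y-intercept = 1/Vmax
= 1/420
= 0.0024 s/uM

0.0024 s/uM


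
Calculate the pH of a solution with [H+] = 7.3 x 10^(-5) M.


pH = -log10([H+])
pH = -log10(7.3 x 10^(-5))
pH = 4.1367

4.1367


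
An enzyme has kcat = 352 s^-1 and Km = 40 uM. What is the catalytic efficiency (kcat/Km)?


Catalytic efficiency = kcat / Km
= 352 / 40
= 8.8 uM^-1*s^-1

8.8 uM^-1*s^-1


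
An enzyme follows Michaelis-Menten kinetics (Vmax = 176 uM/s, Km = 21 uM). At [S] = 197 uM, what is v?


v = Vmax * [S] / (Km + [S])
v = 176 * 197 / (21 + 197)
v = 159.0459 uM/s

159.0459 uM/s


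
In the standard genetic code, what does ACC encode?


Standard genetic code lookup.
Codon ACC -> Thr

Thr


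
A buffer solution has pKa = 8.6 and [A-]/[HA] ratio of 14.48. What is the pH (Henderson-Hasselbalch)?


pH = pKa + log10([A-]/[HA])
pH = 8.6 + log10(14.48)
pH = 9.7608

9.7608


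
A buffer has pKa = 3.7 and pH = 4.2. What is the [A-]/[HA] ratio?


[A-]/[HA] = 10^(pH - pKa)
= 10^(4.2 - 3.7)
= 3.1623

3.1623


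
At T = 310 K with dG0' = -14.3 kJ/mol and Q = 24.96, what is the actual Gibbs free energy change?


dG = dG0' + RT * ln(Q) / 1000
dG = -14.3 + 8.314 * 310 * ln(24.96) / 1000
dG = -6.008 kJ/mol

-6.008 kJ/mol


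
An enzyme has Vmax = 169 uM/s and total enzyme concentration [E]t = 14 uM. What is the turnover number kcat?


kcat = Vmax / [E]t
kcat = 169 / 14
kcat = 12.0714 s^-1

12.0714 s^-1


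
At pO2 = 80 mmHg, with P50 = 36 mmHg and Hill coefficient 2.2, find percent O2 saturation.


Y = pO2^n / (P50^n + pO2^n)
Y = 80^2.2 / (36^2.2 + 80^2.2)
Y = 85.28%

85.28%


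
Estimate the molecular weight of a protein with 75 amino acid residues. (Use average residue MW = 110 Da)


MW = n_residues * 110 Da
MW = 75 * 110
MW = 8250 Da

8250 Da


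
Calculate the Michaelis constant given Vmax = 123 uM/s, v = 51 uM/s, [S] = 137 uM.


Km = [S] * (Vmax - v) / v
Km = 137 * (123 - 51) / 51
Km = 193.4118 uM

193.4118 uM


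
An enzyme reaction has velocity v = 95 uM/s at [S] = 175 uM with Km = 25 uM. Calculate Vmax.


Vmax = v * (Km + [S]) / [S]
Vmax = 95 * (25 + 175) / 175
Vmax = 108.5714 uM/s

108.5714 uM/s


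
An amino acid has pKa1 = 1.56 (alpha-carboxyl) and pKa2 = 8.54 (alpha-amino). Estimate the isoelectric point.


pI = (pKa1 + pKa2) / 2
pI = (1.56 + 8.54) / 2
pI = 5.05

5.05


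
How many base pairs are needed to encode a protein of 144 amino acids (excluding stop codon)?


Each amino acid = 1 codon = 3 bp
bp = 144 * 3 = 432 bp

432 bp


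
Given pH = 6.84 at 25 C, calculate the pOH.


pOH = 14 - pH
pOH = 14 - 6.84
pOH = 7.16

7.16


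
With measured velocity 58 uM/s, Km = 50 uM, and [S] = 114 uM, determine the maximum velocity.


Vmax = v * (Km + [S]) / [S]
Vmax = 58 * (50 + 114) / 114
Vmax = 83.4386 uM/s

83.4386 uM/s


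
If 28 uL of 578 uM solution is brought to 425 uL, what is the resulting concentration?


C2 = C1 * V1 / V2
C2 = 578 * 28 / 425
C2 = 38.08 uM

38.08 uM


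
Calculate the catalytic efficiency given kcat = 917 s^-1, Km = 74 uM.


Catalytic efficiency = kcat / Km
= 917 / 74
= 12.3919 uM^-1*s^-1

12.3919 uM^-1*s^-1


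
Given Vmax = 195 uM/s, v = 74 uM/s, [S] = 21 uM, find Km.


Km = [S] * (Vmax - v) / v
Km = 21 * (195 - 74) / 74
Km = 34.3378 uM

34.3378 uM


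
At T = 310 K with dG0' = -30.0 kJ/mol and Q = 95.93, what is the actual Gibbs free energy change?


dG = dG0' + RT * ln(Q) / 1000
dG = -30.0 + 8.314 * 310 * ln(95.93) / 1000
dG = -18.238 kJ/mol

-18.238 kJ/mol


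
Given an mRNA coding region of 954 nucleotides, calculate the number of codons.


codons = nucleotides / 3
codons = 954 / 3 = 318

318


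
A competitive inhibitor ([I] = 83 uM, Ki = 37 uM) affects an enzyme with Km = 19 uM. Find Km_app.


Km_app = Km * (1 + [I]/Ki)
Km_app = 19 * (1 + 83/37)
Km_app = 61.6216 uM

61.6216 uM


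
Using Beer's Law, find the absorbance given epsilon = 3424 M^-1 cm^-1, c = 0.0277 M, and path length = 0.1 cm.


A = epsilon * c * l
A = 3424 * 0.0277 * 0.1
A = 9.4845

9.4845


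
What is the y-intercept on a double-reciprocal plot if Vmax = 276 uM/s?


y-intercept = 1/Vmax
= 1/276
= 0.0036 s/uM

0.0036 s/uM


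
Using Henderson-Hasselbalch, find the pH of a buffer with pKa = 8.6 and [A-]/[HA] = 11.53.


pH = pKa + log10([A-]/[HA])
pH = 8.6 + log10(11.53)
pH = 9.6618

9.6618


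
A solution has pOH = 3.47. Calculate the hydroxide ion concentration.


[OH-] = 10^(-pOH)
[OH-] = 10^(-3.47)
[OH-] = 3.388e-04 M

3.388e-04 M


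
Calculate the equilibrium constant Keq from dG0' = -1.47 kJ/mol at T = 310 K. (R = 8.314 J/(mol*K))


Keq = exp(-dG0 * 1000 / (R * T))
Keq = exp(-(-1.47) * 1000 / (8.314 * 310))
Keq = 1.7689

1.7689


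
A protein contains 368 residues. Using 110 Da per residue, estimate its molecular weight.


MW = n_residues * 110 Da
MW = 368 * 110
MW = 40480 Da

40480 Da


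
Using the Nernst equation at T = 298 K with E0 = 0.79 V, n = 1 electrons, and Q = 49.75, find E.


E = E0 - (RT/nF) * ln(Q)
E = 0.79 - (8.314 * 298 / (1 * 96485)) * ln(49.75)
E = 0.6897 V

0.6897 V


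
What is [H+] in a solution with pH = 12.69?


[H+] = 10^(-pH)
[H+] = 10^(-12.69)
[H+] = 2.042e-13 M

2.042e-13 M


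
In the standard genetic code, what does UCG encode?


Standard genetic code lookup.
Codon UCG -> Ser

Ser


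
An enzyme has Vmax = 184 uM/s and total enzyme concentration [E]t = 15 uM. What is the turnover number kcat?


kcat = Vmax / [E]t
kcat = 184 / 15
kcat = 12.2667 s^-1

12.2667 s^-1


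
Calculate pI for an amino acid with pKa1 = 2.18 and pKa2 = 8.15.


pI = (pKa1 + pKa2) / 2
pI = (2.18 + 8.15) / 2
pI = 5.165

5.165


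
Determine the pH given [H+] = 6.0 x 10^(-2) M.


pH = -log10([H+])
pH = -log10(6.0 x 10^(-2))
pH = 1.2218

1.2218


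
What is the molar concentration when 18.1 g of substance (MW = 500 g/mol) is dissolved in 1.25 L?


C = (mass / MW) / volume
C = (18.1 / 500) / 1.25
C = 0.029 M

0.029 M


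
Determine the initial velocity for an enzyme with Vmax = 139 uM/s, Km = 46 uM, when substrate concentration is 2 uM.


v = Vmax * [S] / (Km + [S])
v = 139 * 2 / (46 + 2)
v = 5.7917 uM/s

5.7917 uM/s


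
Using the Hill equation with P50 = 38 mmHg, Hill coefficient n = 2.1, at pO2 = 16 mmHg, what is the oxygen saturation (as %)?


Y = pO2^n / (P50^n + pO2^n)
Y = 16^2.1 / (38^2.1 + 16^2.1)
Y = 13.99%

13.99%


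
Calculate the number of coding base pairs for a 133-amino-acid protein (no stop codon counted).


Each amino acid = 1 codon = 3 bp
bp = 133 * 3 = 399 bp

399 bp


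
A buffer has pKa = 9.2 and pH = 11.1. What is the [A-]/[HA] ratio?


[A-]/[HA] = 10^(pH - pKa)
= 10^(11.1 - 9.2)
= 79.4328

79.4328


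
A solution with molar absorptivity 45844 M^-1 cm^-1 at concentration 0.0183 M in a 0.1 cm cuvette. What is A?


A = epsilon * c * l
A = 45844 * 0.0183 * 0.1
A = 83.8945

83.8945


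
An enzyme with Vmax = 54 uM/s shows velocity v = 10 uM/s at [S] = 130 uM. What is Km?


Km = [S] * (Vmax - v) / v
Km = 130 * (54 - 10) / 10
Km = 572.0 uM

572.0 uM


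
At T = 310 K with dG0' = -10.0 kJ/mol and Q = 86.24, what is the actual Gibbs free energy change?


dG = dG0' + RT * ln(Q) / 1000
dG = -10.0 + 8.314 * 310 * ln(86.24) / 1000
dG = 1.4876 kJ/mol

1.4876 kJ/mol


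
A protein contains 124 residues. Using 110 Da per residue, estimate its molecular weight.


MW = n_residues * 110 Da
MW = 124 * 110
MW = 13640 Da

13640 Da


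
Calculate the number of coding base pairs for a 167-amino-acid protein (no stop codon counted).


Each amino acid = 1 codon = 3 bp
bp = 167 * 3 = 501 bp

501 bp


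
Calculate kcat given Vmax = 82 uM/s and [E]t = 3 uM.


kcat = Vmax / [E]t
kcat = 82 / 3
kcat = 27.3333 s^-1

27.3333 s^-1


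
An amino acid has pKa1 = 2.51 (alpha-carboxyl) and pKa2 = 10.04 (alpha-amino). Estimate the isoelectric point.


pI = (pKa1 + pKa2) / 2
pI = (2.51 + 10.04) / 2
pI = 6.275

6.275


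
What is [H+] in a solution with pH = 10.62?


[H+] = 10^(-pH)
[H+] = 10^(-10.62)
[H+] = 2.399e-11 M

2.399e-11 M


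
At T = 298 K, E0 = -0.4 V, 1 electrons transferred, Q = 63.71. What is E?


E = E0 - (RT/nF) * ln(Q)
E = -0.4 - (8.314 * 298 / (1 * 96485)) * ln(63.71)
E = -0.5067 V

-0.5067 V


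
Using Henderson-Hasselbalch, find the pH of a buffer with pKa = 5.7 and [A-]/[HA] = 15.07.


pH = pKa + log10([A-]/[HA])
pH = 5.7 + log10(15.07)
pH = 6.8781

6.8781


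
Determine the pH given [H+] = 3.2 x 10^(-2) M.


pH = -log10([H+])
pH = -log10(3.2 x 10^(-2))
pH = 1.4949

1.4949


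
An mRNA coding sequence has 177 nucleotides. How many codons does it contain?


codons = nucleotides / 3
codons = 177 / 3 = 59

59


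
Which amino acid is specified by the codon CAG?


Standard genetic code lookup.
Codon CAG -> Gln

Gln


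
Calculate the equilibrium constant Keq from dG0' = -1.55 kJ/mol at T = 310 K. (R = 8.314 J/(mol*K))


Keq = exp(-dG0 * 1000 / (R * T))
Keq = exp(-(-1.55) * 1000 / (8.314 * 310))
Keq = 1.8247

1.8247


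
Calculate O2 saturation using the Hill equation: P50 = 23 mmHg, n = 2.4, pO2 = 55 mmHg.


Y = pO2^n / (P50^n + pO2^n)
Y = 55^2.4 / (23^2.4 + 55^2.4)
Y = 89.02%

89.02%


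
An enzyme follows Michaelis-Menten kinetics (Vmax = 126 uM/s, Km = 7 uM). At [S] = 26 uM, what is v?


v = Vmax * [S] / (Km + [S])
v = 126 * 26 / (7 + 26)
v = 99.2727 uM/s

99.2727 uM/s


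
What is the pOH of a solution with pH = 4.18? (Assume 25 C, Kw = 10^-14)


pOH = 14 - pH
pOH = 14 - 4.18
pOH = 9.82

9.82


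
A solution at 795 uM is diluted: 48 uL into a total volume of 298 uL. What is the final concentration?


C2 = C1 * V1 / V2
C2 = 795 * 48 / 298
C2 = 128.0537 uM

128.0537 uM


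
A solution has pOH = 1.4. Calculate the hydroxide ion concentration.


[OH-] = 10^(-pOH)
[OH-] = 10^(-1.4)
[OH-] = 0.0398 M

0.0398 M


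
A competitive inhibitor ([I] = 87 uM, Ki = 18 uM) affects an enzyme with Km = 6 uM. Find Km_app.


Km_app = Km * (1 + [I]/Ki)
Km_app = 6 * (1 + 87/18)
Km_app = 35.0 uM

35.0 uM


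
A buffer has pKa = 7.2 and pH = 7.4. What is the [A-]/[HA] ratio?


[A-]/[HA] = 10^(pH - pKa)
= 10^(7.4 - 7.2)
= 1.5849

1.5849


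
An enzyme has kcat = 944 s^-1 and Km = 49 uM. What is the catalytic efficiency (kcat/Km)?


Catalytic efficiency = kcat / Km
= 944 / 49
= 19.2653 uM^-1*s^-1

19.2653 uM^-1*s^-1


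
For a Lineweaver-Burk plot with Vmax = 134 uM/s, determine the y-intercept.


y-intercept = 1/Vmax
= 1/134
= 0.0075 s/uM

0.0075 s/uM


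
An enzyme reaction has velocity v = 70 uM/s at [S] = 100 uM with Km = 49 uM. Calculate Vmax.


Vmax = v * (Km + [S]) / [S]
Vmax = 70 * (49 + 100) / 100
Vmax = 104.3 uM/s

104.3 uM/s


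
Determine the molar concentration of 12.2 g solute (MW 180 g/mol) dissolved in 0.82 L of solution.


C = (mass / MW) / volume
C = (12.2 / 180) / 0.82
C = 0.0827 M

0.0827 M


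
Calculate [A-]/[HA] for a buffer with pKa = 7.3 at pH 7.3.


[A-]/[HA] = 10^(pH - pKa)
= 10^(7.3 - 7.3)
= 1.0

1.0


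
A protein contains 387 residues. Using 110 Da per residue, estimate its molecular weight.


MW = n_residues * 110 Da
MW = 387 * 110
MW = 42570 Da

42570 Da


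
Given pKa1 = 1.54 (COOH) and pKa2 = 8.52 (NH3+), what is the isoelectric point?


pI = (pKa1 + pKa2) / 2
pI = (1.54 + 8.52) / 2
pI = 5.03

5.03


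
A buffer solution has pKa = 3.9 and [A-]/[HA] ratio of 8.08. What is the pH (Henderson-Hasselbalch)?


pH = pKa + log10([A-]/[HA])
pH = 3.9 + log10(8.08)
pH = 4.8074

4.8074


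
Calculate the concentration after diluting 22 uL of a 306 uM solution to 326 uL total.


C2 = C1 * V1 / V2
C2 = 306 * 22 / 326
C2 = 20.6503 uM

20.6503 uM


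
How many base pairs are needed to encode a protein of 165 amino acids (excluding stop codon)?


Each amino acid = 1 codon = 3 bp
bp = 165 * 3 = 495 bp

495 bp


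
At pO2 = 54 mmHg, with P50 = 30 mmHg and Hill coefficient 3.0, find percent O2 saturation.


Y = pO2^n / (P50^n + pO2^n)
Y = 54^3.0 / (30^3.0 + 54^3.0)
Y = 85.36%

85.36%


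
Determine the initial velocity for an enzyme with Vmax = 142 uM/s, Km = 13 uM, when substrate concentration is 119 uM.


v = Vmax * [S] / (Km + [S])
v = 142 * 119 / (13 + 119)
v = 128.0152 uM/s

128.0152 uM/s


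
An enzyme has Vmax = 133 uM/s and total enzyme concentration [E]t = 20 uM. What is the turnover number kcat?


kcat = Vmax / [E]t
kcat = 133 / 20
kcat = 6.65 s^-1

6.65 s^-1


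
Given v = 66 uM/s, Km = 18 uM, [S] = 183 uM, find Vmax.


Vmax = v * (Km + [S]) / [S]
Vmax = 66 * (18 + 183) / 183
Vmax = 72.4918 uM/s

72.4918 uM/s


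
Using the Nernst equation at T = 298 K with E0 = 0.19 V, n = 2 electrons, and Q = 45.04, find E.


E = E0 - (RT/nF) * ln(Q)
E = 0.19 - (8.314 * 298 / (2 * 96485)) * ln(45.04)
E = 0.1411 V

0.1411 V


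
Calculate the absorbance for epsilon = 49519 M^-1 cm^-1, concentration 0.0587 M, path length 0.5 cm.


A = epsilon * c * l
A = 49519 * 0.0587 * 0.5
A = 1453.3827

1453.3827


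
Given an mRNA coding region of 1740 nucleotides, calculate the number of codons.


codons = nucleotides / 3
codons = 1740 / 3 = 580

580


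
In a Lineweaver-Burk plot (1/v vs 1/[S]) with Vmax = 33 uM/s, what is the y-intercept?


y-intercept = 1/Vmax
= 1/33
= 0.0303 s/uM

0.0303 s/uM


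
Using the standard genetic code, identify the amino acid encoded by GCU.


Standard genetic code lookup.
Codon GCU -> Ala

Ala


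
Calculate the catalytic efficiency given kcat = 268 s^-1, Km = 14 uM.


Catalytic efficiency = kcat / Km
= 268 / 14
= 19.1429 uM^-1*s^-1

19.1429 uM^-1*s^-1


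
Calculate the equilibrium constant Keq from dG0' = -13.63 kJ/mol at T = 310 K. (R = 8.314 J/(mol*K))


Keq = exp(-dG0 * 1000 / (R * T))
Keq = exp(-(-13.63) * 1000 / (8.314 * 310))
Keq = 198.026

198.026


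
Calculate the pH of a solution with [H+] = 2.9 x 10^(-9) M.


pH = -log10([H+])
pH = -log10(2.9 x 10^(-9))
pH = 8.5376

8.5376


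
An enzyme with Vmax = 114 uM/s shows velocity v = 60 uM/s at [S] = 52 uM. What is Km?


Km = [S] * (Vmax - v) / v
Km = 52 * (114 - 60) / 60
Km = 46.8 uM

46.8 uM


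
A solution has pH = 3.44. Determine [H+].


[H+] = 10^(-pH)
[H+] = 10^(-3.44)
[H+] = 3.631e-04 M

3.631e-04 M


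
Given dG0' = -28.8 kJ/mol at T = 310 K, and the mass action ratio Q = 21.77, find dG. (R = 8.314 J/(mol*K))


dG = dG0' + RT * ln(Q) / 1000
dG = -28.8 + 8.314 * 310 * ln(21.77) / 1000
dG = -20.8604 kJ/mol

-20.8604 kJ/mol


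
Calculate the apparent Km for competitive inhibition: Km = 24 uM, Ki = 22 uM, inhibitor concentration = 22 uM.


Km_app = Km * (1 + [I]/Ki)
Km_app = 24 * (1 + 22/22)
Km_app = 48.0 uM

48.0 uM


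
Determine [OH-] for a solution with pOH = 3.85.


[OH-] = 10^(-pOH)
[OH-] = 10^(-3.85)
[OH-] = 1.413e-04 M

1.413e-04 M


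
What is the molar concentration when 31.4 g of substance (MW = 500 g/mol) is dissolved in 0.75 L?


C = (mass / MW) / volume
C = (31.4 / 500) / 0.75
C = 0.0837 M

0.0837 M


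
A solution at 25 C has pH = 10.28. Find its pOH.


pOH = 14 - pH
pOH = 14 - 10.28
pOH = 3.72

3.72


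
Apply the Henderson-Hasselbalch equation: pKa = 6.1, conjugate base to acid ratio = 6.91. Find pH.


pH = pKa + log10([A-]/[HA])
pH = 6.1 + log10(6.91)
pH = 6.9395

6.9395


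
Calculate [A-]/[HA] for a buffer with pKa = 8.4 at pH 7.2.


[A-]/[HA] = 10^(pH - pKa)
= 10^(7.2 - 8.4)
= 0.0631

0.0631


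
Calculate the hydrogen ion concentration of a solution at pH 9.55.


[H+] = 10^(-pH)
[H+] = 10^(-9.55)
[H+] = 2.818e-10 M

2.818e-10 M


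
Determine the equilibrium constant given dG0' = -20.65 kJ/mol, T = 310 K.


Keq = exp(-dG0 * 1000 / (R * T))
Keq = exp(-(-20.65) * 1000 / (8.314 * 310))
Keq = 3017.3569

3017.3569


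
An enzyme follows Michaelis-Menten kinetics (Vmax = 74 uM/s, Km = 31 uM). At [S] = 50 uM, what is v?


v = Vmax * [S] / (Km + [S])
v = 74 * 50 / (31 + 50)
v = 45.679 uM/s

45.679 uM/s


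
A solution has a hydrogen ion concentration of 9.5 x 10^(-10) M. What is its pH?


pH = -log10([H+])
pH = -log10(9.5 x 10^(-10))
pH = 9.0223

9.0223


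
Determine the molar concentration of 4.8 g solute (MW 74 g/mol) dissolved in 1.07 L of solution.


C = (mass / MW) / volume
C = (4.8 / 74) / 1.07
C = 0.0606 M

0.0606 M


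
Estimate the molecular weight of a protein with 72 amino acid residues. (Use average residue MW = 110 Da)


MW = n_residues * 110 Da
MW = 72 * 110
MW = 7920 Da

7920 Da


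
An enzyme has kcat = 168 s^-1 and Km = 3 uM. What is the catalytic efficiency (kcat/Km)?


Catalytic efficiency = kcat / Km
= 168 / 3
= 56.0 uM^-1*s^-1

56.0 uM^-1*s^-1


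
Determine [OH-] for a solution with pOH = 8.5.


[OH-] = 10^(-pOH)
[OH-] = 10^(-8.5)
[OH-] = 3.162e-09 M

3.162e-09 M


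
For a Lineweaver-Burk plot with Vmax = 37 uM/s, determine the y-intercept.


y-intercept = 1/Vmax
= 1/37
= 0.027 s/uM

0.027 s/uM


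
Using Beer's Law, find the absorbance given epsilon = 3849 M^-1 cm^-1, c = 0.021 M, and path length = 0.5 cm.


A = epsilon * c * l
A = 3849 * 0.021 * 0.5
A = 40.4145

40.4145


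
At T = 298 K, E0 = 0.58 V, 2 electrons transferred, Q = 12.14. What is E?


E = E0 - (RT/nF) * ln(Q)
E = 0.58 - (8.314 * 298 / (2 * 96485)) * ln(12.14)
E = 0.5479 V

0.5479 V


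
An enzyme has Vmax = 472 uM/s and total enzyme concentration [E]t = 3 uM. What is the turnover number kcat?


kcat = Vmax / [E]t
kcat = 472 / 3
kcat = 157.3333 s^-1

157.3333 s^-1


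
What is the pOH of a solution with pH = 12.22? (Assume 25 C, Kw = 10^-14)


pOH = 14 - pH
pOH = 14 - 12.22
pOH = 1.78

1.78


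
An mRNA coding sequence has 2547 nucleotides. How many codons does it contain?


codons = nucleotides / 3
codons = 2547 / 3 = 849

849


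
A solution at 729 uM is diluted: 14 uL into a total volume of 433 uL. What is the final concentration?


C2 = C1 * V1 / V2
C2 = 729 * 14 / 433
C2 = 23.5704 uM

23.5704 uM


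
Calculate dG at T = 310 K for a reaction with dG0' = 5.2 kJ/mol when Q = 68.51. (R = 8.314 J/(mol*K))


dG = dG0' + RT * ln(Q) / 1000
dG = 5.2 + 8.314 * 310 * ln(68.51) / 1000
dG = 16.0944 kJ/mol

16.0944 kJ/mol


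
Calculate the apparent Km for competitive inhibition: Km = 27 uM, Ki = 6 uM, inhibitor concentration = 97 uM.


Km_app = Km * (1 + [I]/Ki)
Km_app = 27 * (1 + 97/6)
Km_app = 463.5 uM

463.5 uM


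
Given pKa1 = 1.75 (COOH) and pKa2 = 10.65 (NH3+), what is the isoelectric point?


pI = (pKa1 + pKa2) / 2
pI = (1.75 + 10.65) / 2
pI = 6.2

6.2


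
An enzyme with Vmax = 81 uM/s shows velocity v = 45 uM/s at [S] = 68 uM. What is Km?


Km = [S] * (Vmax - v) / v
Km = 68 * (81 - 45) / 45
Km = 54.4 uM

54.4 uM


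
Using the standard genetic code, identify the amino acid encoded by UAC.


Standard genetic code lookup.
Codon UAC -> Tyr

Tyr


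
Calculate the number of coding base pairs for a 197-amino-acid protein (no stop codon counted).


Each amino acid = 1 codon = 3 bp
bp = 197 * 3 = 591 bp

591 bp


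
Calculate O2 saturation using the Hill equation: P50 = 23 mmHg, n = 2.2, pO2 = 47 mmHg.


Y = pO2^n / (P50^n + pO2^n)
Y = 47^2.2 / (23^2.2 + 47^2.2)
Y = 82.81%

82.81%


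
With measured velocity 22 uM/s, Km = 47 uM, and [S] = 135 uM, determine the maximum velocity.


Vmax = v * (Km + [S]) / [S]
Vmax = 22 * (47 + 135) / 135
Vmax = 29.6593 uM/s

29.6593 uM/s


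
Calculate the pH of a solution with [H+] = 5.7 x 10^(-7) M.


pH = -log10([H+])
pH = -log10(5.7 x 10^(-7))
pH = 6.2441

6.2441


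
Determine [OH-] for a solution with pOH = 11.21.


[OH-] = 10^(-pOH)
[OH-] = 10^(-11.21)
[OH-] = 6.166e-12 M

6.166e-12 M


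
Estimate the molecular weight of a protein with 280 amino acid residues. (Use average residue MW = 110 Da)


MW = n_residues * 110 Da
MW = 280 * 110
MW = 30800 Da

30800 Da


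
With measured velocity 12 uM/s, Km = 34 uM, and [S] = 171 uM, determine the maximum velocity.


Vmax = v * (Km + [S]) / [S]
Vmax = 12 * (34 + 171) / 171
Vmax = 14.386 uM/s

14.386 uM/s


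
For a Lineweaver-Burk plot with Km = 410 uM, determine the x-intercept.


x-intercept = -1/Km
= -1/410
= -0.0024 1/uM

-0.0024 1/uM


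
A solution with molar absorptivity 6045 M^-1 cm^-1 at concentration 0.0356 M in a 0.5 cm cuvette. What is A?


A = epsilon * c * l
A = 6045 * 0.0356 * 0.5
A = 107.601

107.601


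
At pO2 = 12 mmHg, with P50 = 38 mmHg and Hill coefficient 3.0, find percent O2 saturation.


Y = pO2^n / (P50^n + pO2^n)
Y = 12^3.0 / (38^3.0 + 12^3.0)
Y = 3.05%

3.05%


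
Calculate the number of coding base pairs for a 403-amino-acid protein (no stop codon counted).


Each amino acid = 1 codon = 3 bp
bp = 403 * 3 = 1209 bp

1209 bp


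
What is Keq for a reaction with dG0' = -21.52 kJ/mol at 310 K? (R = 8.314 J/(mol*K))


Keq = exp(-dG0 * 1000 / (R * T))
Keq = exp(-(-21.52) * 1000 / (8.314 * 310))
Keq = 4228.886

4228.886


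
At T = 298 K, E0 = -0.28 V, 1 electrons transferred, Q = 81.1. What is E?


E = E0 - (RT/nF) * ln(Q)
E = -0.28 - (8.314 * 298 / (1 * 96485)) * ln(81.1)
E = -0.3929 V

-0.3929 V


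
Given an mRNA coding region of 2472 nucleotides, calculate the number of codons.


codons = nucleotides / 3
codons = 2472 / 3 = 824

824


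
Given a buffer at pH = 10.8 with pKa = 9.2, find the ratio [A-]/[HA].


[A-]/[HA] = 10^(pH - pKa)
= 10^(10.8 - 9.2)
= 39.8107

39.8107


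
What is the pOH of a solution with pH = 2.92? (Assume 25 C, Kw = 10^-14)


pOH = 14 - pH
pOH = 14 - 2.92
pOH = 11.08

11.08


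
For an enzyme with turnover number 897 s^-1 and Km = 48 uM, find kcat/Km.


Catalytic efficiency = kcat / Km
= 897 / 48
= 18.6875 uM^-1*s^-1

18.6875 uM^-1*s^-1


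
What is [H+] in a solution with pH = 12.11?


[H+] = 10^(-pH)
[H+] = 10^(-12.11)
[H+] = 7.762e-13 M

7.762e-13 M


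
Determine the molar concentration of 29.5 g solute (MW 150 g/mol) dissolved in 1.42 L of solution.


C = (mass / MW) / volume
C = (29.5 / 150) / 1.42
C = 0.1385 M

0.1385 M


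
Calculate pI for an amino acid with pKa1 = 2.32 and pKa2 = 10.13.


pI = (pKa1 + pKa2) / 2
pI = (2.32 + 10.13) / 2
pI = 6.225

6.225


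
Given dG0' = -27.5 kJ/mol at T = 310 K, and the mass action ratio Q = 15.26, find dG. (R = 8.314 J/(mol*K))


dG = dG0' + RT * ln(Q) / 1000
dG = -27.5 + 8.314 * 310 * ln(15.26) / 1000
dG = -20.4761 kJ/mol

-20.4761 kJ/mol


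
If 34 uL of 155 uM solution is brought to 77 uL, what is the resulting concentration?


C2 = C1 * V1 / V2
C2 = 155 * 34 / 77
C2 = 68.4416 uM

68.4416 uM


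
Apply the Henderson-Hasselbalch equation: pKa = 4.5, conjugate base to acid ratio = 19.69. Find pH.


pH = pKa + log10([A-]/[HA])
pH = 4.5 + log10(19.69)
pH = 5.7942

5.7942


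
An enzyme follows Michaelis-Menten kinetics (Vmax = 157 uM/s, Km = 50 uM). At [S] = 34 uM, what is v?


v = Vmax * [S] / (Km + [S])
v = 157 * 34 / (50 + 34)
v = 63.5476 uM/s

63.5476 uM/s


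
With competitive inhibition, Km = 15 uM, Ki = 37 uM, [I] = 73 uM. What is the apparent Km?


Km_app = Km * (1 + [I]/Ki)
Km_app = 15 * (1 + 73/37)
Km_app = 44.5946 uM

44.5946 uM


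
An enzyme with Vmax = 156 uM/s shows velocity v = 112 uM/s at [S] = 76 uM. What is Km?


Km = [S] * (Vmax - v) / v
Km = 76 * (156 - 112) / 112
Km = 29.8571 uM

29.8571 uM


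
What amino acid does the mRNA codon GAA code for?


Standard genetic code lookup.
Codon GAA -> Glu

Glu


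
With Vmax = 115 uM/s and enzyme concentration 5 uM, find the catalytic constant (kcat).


kcat = Vmax / [E]t
kcat = 115 / 5
kcat = 23.0 s^-1

23.0 s^-1


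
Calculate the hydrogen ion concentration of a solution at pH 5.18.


[H+] = 10^(-pH)
[H+] = 10^(-5.18)
[H+] = 6.607e-06 M

6.607e-06 M


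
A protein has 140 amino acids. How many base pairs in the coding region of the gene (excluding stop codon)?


Each amino acid = 1 codon = 3 bp
bp = 140 * 3 = 420 bp

420 bp


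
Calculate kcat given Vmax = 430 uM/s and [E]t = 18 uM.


kcat = Vmax / [E]t
kcat = 430 / 18
kcat = 23.8889 s^-1

23.8889 s^-1


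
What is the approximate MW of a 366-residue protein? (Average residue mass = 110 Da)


MW = n_residues * 110 Da
MW = 366 * 110
MW = 40260 Da

40260 Da


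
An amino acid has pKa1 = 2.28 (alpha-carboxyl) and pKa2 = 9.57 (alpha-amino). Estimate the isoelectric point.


pI = (pKa1 + pKa2) / 2
pI = (2.28 + 9.57) / 2
pI = 5.925

5.925


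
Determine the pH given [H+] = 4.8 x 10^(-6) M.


pH = -log10([H+])
pH = -log10(4.8 x 10^(-6))
pH = 5.3188

5.3188
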